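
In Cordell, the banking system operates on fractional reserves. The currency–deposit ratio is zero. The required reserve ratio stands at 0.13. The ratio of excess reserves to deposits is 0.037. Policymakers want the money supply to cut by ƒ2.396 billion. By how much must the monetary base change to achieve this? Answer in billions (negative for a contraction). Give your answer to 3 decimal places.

-0.400 billion

The money multiplier is m = 1 / (rr + e) = 1 / (0.13 + 0.037) ≈ 5.98802.
ΔMB = ΔM / m = (−2.396) / 5.98802 ≈ -0.4001 billion.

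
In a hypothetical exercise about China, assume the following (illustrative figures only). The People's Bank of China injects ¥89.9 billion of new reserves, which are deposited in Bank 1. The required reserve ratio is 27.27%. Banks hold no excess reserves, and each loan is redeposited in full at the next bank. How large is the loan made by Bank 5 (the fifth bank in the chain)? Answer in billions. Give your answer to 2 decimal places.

Each bank lends a fraction (1 − rr) = 0.7273 of the deposit it receives, so Bank 5 receives 89.9·0.7273^4 and lends 89.9·0.7273^5 ≈ 18.2948 billion.

¥18.29 billion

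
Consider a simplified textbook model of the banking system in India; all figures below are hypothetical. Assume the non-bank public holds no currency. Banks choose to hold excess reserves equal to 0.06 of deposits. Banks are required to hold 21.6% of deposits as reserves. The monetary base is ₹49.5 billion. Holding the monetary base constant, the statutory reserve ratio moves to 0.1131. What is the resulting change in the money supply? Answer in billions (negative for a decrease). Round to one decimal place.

₹106.6 billion

Initially m₁ = 1 / (0.216 + 0.06) ≈ 3.6232, so M₁ = 3.6232 × 49.5 = 179.3484 billion.
After the change m₂ = 1 / (0.1131 + 0.06) ≈ 5.7770, so M₂ = 5.7770 × 49.5 = 285.9615 billion.
ΔM = M₂ − M₁ = 285.9615 − 179.3484 = 106.6131 billion.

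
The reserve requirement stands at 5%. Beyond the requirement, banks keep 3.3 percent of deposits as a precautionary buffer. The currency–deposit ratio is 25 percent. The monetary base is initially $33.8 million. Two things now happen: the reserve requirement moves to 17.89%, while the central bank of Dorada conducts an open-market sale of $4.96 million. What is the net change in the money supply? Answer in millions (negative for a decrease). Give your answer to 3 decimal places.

-48.830 million

Before: m₁ = (1 + 0.25) / (0.05 + 0.033 + 0.25) ≈ 3.753754, MB₁ = 33.8, so M₁ = 3.753754 × 33.8 ≈ 126.8769 million.
After: m₂ = (1 + 0.25) / (0.1789 + 0.033 + 0.25) ≈ 2.706213, MB₂ = 33.8 − 4.96 = 28.84, so M₂ = 2.706213 × 28.84 ≈ 78.0472 million.
ΔM = M₂ − M₁ = 78.0472 − 126.8769 = -48.8297 million.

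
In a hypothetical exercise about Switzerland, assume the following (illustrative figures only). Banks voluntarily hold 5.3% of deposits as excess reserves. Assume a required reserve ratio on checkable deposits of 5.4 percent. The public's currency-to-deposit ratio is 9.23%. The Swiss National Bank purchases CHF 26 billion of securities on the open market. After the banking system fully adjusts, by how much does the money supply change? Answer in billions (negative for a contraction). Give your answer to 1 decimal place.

The money multiplier is m = (1 + c) / (rr + e + c) = (1 + 0.0923) / (0.054 + 0.053 + 0.0923) ≈ 5.4807.
The purchase adds 26 billion of base, so ΔM = m × ΔMB = 5.4807 × (+26) = 142.4982 billion.

CHF 142.5 billion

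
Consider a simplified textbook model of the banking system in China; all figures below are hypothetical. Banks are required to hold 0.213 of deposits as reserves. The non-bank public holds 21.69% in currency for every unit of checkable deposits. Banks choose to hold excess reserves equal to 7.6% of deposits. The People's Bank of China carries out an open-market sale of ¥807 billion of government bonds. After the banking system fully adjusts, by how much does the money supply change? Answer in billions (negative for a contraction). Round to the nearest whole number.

The money multiplier is m = (1 + c) / (rr + e + c) = (1 + 0.2169) / (0.213 + 0.076 + 0.2169) ≈ 2.4054.
The sale removes 807 billion of base, so ΔM = m × ΔMB = 2.4054 × (−807) = -1941.1578 billion.

-1941 billion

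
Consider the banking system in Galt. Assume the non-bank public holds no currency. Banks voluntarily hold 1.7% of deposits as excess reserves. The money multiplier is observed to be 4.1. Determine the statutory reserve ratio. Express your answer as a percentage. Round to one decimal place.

Using m = 4.1. Since m = (1 + c)/(c + rr + e), the denominator satisfies c + rr + e = (1 + c)/m = (1 + 0) / 4.1 ≈ 0.243902.
With c = 0 and e = 0.017, the statutory reserve ratio is 0.243902 − 0 − 0.017 = 0.226902.

22.7%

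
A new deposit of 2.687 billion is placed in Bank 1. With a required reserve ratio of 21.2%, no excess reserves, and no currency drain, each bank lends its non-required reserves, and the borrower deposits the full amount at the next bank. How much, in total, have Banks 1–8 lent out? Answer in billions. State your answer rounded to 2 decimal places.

8.50 billion

Bank i lends (1 − rr)^i of the original deposit: Bank 1 lends 2.687·0.7880 ≈ 2.1174, Bank 2 lends 2.687·0.7880² ≈ 1.6685, and so on.
Summing a geometric series: total = 2.687·[0.7880·(1 − 0.7880^8) / (1 − 0.7880)] ≈ 8.5027 billion.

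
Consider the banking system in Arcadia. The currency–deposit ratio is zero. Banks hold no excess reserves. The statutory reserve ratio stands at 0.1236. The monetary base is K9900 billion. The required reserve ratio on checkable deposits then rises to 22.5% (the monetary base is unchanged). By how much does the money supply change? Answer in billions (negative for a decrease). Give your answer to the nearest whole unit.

-36097 billion

Initially m₁ = 1 / (0.1236) ≈ 8.09061, so M₁ = 8.09061 × 9900 = 80097.039 billion.
After the change m₂ = 1 / (0.225) ≈ 4.44444, so M₂ = 4.44444 × 9900 = 43999.956 billion.
ΔM = M₂ − M₁ = 43999.956 − 80097.039 = -36097.083 billion.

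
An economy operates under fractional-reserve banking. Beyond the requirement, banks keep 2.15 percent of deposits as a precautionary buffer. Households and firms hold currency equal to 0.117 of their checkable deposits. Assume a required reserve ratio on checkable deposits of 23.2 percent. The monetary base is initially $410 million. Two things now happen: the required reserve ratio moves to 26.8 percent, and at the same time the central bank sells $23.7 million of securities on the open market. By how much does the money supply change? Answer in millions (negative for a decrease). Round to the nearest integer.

-175 million

Before: m₁ = (1 + 0.117) / (0.232 + 0.0215 + 0.117) ≈ 3.0148, MB₁ = 410, so M₁ = 3.0148 × 410 = 1236.068 million.
After: m₂ = (1 + 0.117) / (0.268 + 0.0215 + 0.117) ≈ 2.7478, MB₂ = 410 − 23.7 = 386.3, so M₂ = 2.7478 × 386.3 ≈ 1061.4751 million.
ΔM = M₂ − M₁ = 1061.4751 − 1236.068 = -174.5929 million.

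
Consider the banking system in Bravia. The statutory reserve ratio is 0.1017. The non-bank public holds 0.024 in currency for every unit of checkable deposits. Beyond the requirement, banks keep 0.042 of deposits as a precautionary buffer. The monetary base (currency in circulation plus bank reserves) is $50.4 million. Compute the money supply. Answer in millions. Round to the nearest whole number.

$308 million

The money multiplier is m = (1 + c) / (rr + e + c) = (1 + 0.024) / (0.1017 + 0.042 + 0.024) ≈ 6.1061.
So M = m × MB = 6.1061 × 50.4 ≈ 307.7474 million.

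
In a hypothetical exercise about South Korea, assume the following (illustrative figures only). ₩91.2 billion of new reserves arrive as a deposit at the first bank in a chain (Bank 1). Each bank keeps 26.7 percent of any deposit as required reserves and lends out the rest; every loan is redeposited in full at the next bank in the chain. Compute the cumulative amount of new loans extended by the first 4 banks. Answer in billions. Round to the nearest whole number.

Bank i lends (1 − rr)^i of the original deposit: Bank 1 lends 91.2·0.7330 = 66.8496, Bank 2 lends 91.2·0.7330² ≈ 49.0008, and so on.
Summing a geometric series: total = 91.2·[0.7330·(1 − 0.7330^4) / (1 − 0.7330)] ≈ 178.0955 billion.

₩178 billion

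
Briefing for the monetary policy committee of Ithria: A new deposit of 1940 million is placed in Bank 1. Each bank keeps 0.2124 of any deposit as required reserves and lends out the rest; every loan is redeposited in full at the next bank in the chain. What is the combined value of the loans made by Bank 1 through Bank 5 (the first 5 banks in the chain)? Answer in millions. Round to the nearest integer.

5014 million

Bank i lends (1 − rr)^i of the original deposit: Bank 1 lends 1940·0.7876 = 1527.9440, Bank 2 lends 1940·0.7876² ≈ 1203.4087, and so on.
Summing a geometric series: total = 1940·[0.7876·(1 − 0.7876^5) / (1 − 0.7876)] ≈ 5013.5846 million.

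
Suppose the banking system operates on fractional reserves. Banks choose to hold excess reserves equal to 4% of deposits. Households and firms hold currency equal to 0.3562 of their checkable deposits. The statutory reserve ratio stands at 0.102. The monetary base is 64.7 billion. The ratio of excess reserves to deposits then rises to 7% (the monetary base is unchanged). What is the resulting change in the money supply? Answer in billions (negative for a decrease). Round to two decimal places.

-10.00 billion

Initially m₁ = (1 + 0.3562) / (0.102 + 0.04 + 0.3562) ≈ 2.72220, so M₁ = 2.72220 × 64.7 ≈ 176.1263 billion.
After the change m₂ = (1 + 0.3562) / (0.102 + 0.07 + 0.3562) ≈ 2.56759, so M₂ = 2.56759 × 64.7 ≈ 166.1231 billion.
ΔM = M₂ − M₁ = 166.1231 − 176.1263 = -10.0032 billion.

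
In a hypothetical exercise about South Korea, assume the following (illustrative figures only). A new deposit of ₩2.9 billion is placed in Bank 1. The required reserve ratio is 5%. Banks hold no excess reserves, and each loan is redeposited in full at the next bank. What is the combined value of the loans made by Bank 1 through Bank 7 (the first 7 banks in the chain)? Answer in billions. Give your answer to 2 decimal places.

Bank i lends (1 − rr)^i of the original deposit: Bank 1 lends 2.9·0.9500 = 2.7550, Bank 2 lends 2.9·0.9500² ≈ 2.6172, and so on.
Summing a geometric series: total = 2.9·[0.9500·(1 − 0.9500^7) / (1 − 0.9500)] ≈ 16.6216 billion.

₩16.62 billion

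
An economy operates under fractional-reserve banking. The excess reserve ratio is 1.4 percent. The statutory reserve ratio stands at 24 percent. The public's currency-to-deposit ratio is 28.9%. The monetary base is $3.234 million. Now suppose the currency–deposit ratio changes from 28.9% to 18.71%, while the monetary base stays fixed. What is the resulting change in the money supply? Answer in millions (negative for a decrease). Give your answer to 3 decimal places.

$1.026 million

Initially m₁ = (1 + 0.289) / (0.24 + 0.014 + 0.289) ≈ 2.37385, so M₁ = 2.37385 × 3.234 ≈ 7.677 million.
After the change m₂ = (1 + 0.1871) / (0.24 + 0.014 + 0.1871) ≈ 2.69123, so M₂ = 2.69123 × 3.234 ≈ 8.7034 million.
ΔM = M₂ − M₁ = 8.7034 − 7.677 = 1.0264 million.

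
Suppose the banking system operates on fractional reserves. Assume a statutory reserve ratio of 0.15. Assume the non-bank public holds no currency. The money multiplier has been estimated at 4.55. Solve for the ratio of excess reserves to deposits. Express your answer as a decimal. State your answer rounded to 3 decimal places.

Using m = 4.55. Since m = (1 + c)/(c + rr + e), the denominator satisfies c + rr + e = (1 + c)/m = (1 + 0) / 4.55 ≈ 0.219780.
With c = 0 and rr = 0.15, the ratio of excess reserves to deposits is 0.219780 − 0 − 0.15 = 0.06978.

0.070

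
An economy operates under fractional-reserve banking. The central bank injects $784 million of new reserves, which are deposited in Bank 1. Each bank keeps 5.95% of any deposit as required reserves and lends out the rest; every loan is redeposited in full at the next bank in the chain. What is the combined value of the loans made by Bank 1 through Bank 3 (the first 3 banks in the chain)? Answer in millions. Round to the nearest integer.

$2083 million

Bank i lends (1 − rr)^i of the original deposit: Bank 1 lends 784·0.9405 = 737.3520, Bank 2 lends 784·0.9405² ≈ 693.4796, and so on.
Summing a geometric series: total = 784·[0.9405·(1 − 0.9405^3) / (1 − 0.9405)] ≈ 2083.0491 million.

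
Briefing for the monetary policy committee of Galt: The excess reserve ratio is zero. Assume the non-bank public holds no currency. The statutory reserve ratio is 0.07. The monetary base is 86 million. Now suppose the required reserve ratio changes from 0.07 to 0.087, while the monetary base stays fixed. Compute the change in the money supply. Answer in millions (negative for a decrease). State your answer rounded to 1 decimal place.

-240.1 million

Initially m₁ = 1 / (0.07) ≈ 14.2857, so M₁ = 14.2857 × 86 = 1228.5702 million.
After the change m₂ = 1 / (0.087) ≈ 11.4943, so M₂ = 11.4943 × 86 = 988.5098 million.
ΔM = M₂ − M₁ = 988.5098 − 1228.5702 = -240.0604 million.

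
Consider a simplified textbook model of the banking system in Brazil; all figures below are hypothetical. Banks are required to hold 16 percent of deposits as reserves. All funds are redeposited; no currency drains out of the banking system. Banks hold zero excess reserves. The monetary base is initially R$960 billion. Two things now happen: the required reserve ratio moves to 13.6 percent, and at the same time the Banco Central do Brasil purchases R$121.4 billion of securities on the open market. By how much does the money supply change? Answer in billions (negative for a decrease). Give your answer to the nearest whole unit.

Before: m₁ = 1 / (0.16) = 6.25, MB₁ = 960, so M₁ = 6.25 × 960 = 6000 billion.
After: m₂ = 1 / (0.136) ≈ 7.35294, MB₂ = 960 + 121.4 = 1081.4, so M₂ = 7.35294 × 1081.4 ≈ 7951.4693 billion.
ΔM = M₂ − M₁ = 7951.4693 − 6000 = 1951.4693 billion.

R$1951 billion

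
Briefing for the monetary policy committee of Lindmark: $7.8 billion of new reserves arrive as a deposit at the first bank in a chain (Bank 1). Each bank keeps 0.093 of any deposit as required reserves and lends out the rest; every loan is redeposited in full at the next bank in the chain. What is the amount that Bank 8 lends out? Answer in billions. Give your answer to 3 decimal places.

Each bank lends a fraction (1 − rr) = 0.9070 of the deposit it receives, so Bank 8 receives 7.8·0.9070^7 and lends 7.8·0.9070^8 ≈ 3.5723 billion.

$3.572 billion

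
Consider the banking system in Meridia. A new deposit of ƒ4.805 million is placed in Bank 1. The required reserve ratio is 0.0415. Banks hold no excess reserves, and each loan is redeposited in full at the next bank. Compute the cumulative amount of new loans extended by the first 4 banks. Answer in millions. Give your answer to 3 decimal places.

ƒ17.307 million

Bank i lends (1 − rr)^i of the original deposit: Bank 1 lends 4.805·0.9585 ≈ 4.6056, Bank 2 lends 4.805·0.9585² ≈ 4.4145, and so on.
Summing a geometric series: total = 4.805·[0.9585·(1 − 0.9585^4) / (1 − 0.9585)] ≈ 17.3070 million.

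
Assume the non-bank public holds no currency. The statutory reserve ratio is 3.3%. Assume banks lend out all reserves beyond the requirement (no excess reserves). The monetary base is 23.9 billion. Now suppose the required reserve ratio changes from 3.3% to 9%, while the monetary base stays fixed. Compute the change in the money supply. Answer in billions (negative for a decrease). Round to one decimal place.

Initially m₁ = 1 / (0.033) ≈ 30.3030, so M₁ = 30.3030 × 23.9 = 724.2417 billion.
After the change m₂ = 1 / (0.09) ≈ 11.1111, so M₂ = 11.1111 × 23.9 ≈ 265.5553 billion.
ΔM = M₂ − M₁ = 265.5553 − 724.2417 = -458.6864 billion.

-458.7 billion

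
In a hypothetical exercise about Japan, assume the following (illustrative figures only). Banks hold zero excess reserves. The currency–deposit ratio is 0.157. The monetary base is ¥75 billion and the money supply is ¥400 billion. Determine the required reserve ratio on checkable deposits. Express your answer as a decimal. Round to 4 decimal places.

Using m = M/MB = 400/75 ≈ 5.333333. Since m = (1 + c)/(c + rr + e), the denominator satisfies c + rr + e = (1 + c)/m = (1 + 0.157) / 5.333333 ≈ 0.216938.
With c = 0.157 and e = 0, the required reserve ratio on checkable deposits is 0.216938 − 0.157 − 0 = 0.059938.

0.0599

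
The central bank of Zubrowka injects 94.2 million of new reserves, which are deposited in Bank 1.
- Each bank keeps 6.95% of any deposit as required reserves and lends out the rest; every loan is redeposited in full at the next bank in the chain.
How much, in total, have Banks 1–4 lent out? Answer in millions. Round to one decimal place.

315.7 million

Bank i lends (1 − rr)^i of the original deposit: Bank 1 lends 94.2·0.9305 = 87.6531, Bank 2 lends 94.2·0.9305² ≈ 81.5612, and so on.
Summing a geometric series: total = 94.2·[0.9305·(1 − 0.9305^4) / (1 − 0.9305)] ≈ 315.7252 million.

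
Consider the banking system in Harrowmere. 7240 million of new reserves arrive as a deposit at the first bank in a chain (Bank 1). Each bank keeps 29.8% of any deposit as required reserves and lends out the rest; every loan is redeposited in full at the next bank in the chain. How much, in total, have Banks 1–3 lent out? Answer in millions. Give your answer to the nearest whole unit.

Bank i lends (1 − rr)^i of the original deposit: Bank 1 lends 7240·0.7020 = 5082.4800, Bank 2 lends 7240·0.7020² ≈ 3567.9010, and so on.
Summing a geometric series: total = 7240·[0.7020·(1 − 0.7020^3) / (1 − 0.7020)] ≈ 11155.0474 million.

11155 million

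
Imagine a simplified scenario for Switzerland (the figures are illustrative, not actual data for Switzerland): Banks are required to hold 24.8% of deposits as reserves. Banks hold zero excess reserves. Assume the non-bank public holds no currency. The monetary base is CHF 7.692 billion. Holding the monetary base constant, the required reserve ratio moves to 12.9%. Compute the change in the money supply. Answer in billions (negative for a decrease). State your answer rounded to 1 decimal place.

CHF 28.6 billion

Initially m₁ = 1 / (0.248) ≈ 4.0323, so M₁ = 4.0323 × 7.692 ≈ 31.0165 billion.
After the change m₂ = 1 / (0.129) ≈ 7.7519, so M₂ = 7.7519 × 7.692 ≈ 59.6276 billion.
ΔM = M₂ − M₁ = 59.6276 − 31.0165 = 28.6111 billion.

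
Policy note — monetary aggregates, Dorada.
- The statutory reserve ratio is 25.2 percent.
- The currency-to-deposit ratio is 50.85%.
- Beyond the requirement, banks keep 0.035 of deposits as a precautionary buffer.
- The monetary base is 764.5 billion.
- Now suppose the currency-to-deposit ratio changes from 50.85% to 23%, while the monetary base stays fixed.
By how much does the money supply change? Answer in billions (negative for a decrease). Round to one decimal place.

Initially m₁ = (1 + 0.5085) / (0.252 + 0.035 + 0.5085) ≈ 1.89629, so M₁ = 1.89629 × 764.5 ≈ 1449.7137 billion.
After the change m₂ = (1 + 0.23) / (0.252 + 0.035 + 0.23) ≈ 2.37911, so M₂ = 2.37911 × 764.5 ≈ 1818.8296 billion.
ΔM = M₂ − M₁ = 1818.8296 − 1449.7137 = 369.1159 billion.

369.1 billion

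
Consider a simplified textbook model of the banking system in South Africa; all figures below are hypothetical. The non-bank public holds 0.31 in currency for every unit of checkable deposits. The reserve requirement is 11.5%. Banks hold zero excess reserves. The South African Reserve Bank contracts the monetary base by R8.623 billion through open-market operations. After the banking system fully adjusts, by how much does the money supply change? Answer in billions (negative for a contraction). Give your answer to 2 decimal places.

-26.58 billion

The money multiplier is m = (1 + c) / (rr + c) = (1 + 0.31) / (0.115 + 0.31) ≈ 3.0824.
The sale removes 8.623 billion of base, so ΔM = m × ΔMB = 3.0824 × (−8.623) ≈ -26.5795 billion.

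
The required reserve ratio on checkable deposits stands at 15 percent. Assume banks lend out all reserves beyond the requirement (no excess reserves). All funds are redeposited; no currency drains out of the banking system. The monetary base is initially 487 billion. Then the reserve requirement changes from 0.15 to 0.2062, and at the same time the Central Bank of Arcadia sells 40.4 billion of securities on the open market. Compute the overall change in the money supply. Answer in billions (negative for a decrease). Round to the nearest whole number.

-1081 billion

Before: m₁ = 1 / (0.15) ≈ 6.6667, MB₁ = 487, so M₁ = 6.6667 × 487 = 3246.6829 billion.
After: m₂ = 1 / (0.2062) ≈ 4.8497, MB₂ = 487 − 40.4 = 446.6, so M₂ = 4.8497 × 446.6 ≈ 2165.876 billion.
ΔM = M₂ − M₁ = 2165.876 − 3246.6829 = -1080.8069 billion.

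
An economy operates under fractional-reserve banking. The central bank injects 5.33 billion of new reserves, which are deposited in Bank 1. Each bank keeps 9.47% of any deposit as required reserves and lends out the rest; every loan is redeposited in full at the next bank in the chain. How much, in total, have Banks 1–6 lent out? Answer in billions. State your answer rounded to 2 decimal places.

Bank i lends (1 − rr)^i of the original deposit: Bank 1 lends 5.33·0.9053 ≈ 4.8252, Bank 2 lends 5.33·0.9053² ≈ 4.3683, and so on.
Summing a geometric series: total = 5.33·[0.9053·(1 − 0.9053^6) / (1 − 0.9053)] ≈ 22.9035 billion.

22.90 billion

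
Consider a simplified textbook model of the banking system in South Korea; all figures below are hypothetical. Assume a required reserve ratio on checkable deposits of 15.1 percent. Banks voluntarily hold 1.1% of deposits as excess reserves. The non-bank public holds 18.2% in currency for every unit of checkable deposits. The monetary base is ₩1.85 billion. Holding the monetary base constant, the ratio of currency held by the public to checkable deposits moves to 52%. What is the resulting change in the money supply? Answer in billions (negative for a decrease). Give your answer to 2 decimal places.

Initially m₁ = (1 + 0.182) / (0.151 + 0.011 + 0.182) ≈ 3.4360, so M₁ = 3.4360 × 1.85 = 6.3566 billion.
After the change m₂ = (1 + 0.52) / (0.151 + 0.011 + 0.52) ≈ 2.2287, so M₂ = 2.2287 × 1.85 ≈ 4.1231 billion.
ΔM = M₂ − M₁ = 4.1231 − 6.3566 = -2.2335 billion.

-2.23 billion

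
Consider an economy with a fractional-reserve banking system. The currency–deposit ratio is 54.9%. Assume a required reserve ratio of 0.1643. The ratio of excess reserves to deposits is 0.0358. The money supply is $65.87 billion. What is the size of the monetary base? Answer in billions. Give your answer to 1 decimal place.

The money multiplier is m = (1 + c) / (rr + e + c) = (1 + 0.549) / (0.1643 + 0.0358 + 0.549) ≈ 2.0678.
MB = M / m = 65.87 / 2.0678 ≈ 31.8551 billion.

$31.9 billion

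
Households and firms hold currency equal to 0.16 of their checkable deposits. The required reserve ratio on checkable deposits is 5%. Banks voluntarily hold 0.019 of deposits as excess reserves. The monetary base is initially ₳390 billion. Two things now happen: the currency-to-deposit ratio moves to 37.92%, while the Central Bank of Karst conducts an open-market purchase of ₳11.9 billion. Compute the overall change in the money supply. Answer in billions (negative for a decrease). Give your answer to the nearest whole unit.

Before: m₁ = (1 + 0.16) / (0.05 + 0.019 + 0.16) ≈ 5.0655, MB₁ = 390, so M₁ = 5.0655 × 390 = 1975.545 billion.
After: m₂ = (1 + 0.3792) / (0.05 + 0.019 + 0.3792) ≈ 3.0772, MB₂ = 390 + 11.9 = 401.9, so M₂ = 3.0772 × 401.9 ≈ 1236.7267 billion.
ΔM = M₂ − M₁ = 1236.7267 − 1975.545 = -738.8183 billion.

-739 billion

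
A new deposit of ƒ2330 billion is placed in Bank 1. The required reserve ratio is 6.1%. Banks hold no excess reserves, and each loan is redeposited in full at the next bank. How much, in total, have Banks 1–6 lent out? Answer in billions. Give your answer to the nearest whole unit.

ƒ11281 billion

Bank i lends (1 − rr)^i of the original deposit: Bank 1 lends 2330·0.9390 = 2187.8700, Bank 2 lends 2330·0.9390² ≈ 2054.4099, and so on.
Summing a geometric series: total = 2330·[0.9390·(1 − 0.9390^6) / (1 − 0.9390)] ≈ 11280.8711 billion.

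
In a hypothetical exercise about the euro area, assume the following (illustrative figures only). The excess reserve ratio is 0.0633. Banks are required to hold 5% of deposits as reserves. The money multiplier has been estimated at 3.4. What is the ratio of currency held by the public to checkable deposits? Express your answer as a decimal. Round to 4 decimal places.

Using m = 3.4. From m = (1 + c)/(c + rr + e), rearranging gives 1 + c = m·(c + rr + e), so c·(1 − m) = m·(rr + e) − 1.
Hence c = [m·(rr + e) − 1]/(1 − m) = [3.4 × (0.05 + 0.0633) − 1] / (1 − 3.4) ≈ 0.256158.

0.2562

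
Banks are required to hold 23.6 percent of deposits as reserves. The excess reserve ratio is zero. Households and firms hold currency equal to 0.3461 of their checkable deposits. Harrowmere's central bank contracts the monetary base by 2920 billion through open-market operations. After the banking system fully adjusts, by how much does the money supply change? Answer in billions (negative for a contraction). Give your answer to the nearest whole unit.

The money multiplier is m = (1 + c) / (rr + c) = (1 + 0.3461) / (0.236 + 0.3461) ≈ 2.31249.
The sale removes 2920 billion of base, so ΔM = m × ΔMB = 2.31249 × (−2920) = -6752.4708 billion.

-6752 billion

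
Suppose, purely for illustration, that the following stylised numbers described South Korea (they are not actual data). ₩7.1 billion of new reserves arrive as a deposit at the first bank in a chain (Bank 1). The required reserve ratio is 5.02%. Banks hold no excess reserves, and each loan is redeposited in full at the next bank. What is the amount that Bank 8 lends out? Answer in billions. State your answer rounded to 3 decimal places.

Each bank lends a fraction (1 − rr) = 0.9498 of the deposit it receives, so Bank 8 receives 7.1·0.9498^7 and lends 7.1·0.9498^8 ≈ 4.7024 billion.

₩4.702 billion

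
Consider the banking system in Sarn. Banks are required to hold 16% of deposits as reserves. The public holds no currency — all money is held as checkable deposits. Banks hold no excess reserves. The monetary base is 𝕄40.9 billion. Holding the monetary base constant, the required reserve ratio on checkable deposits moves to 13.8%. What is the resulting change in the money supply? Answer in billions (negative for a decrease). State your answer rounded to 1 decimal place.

𝕄40.8 billion

Initially m₁ = 1 / (0.16) = 6.25, so M₁ = 6.25 × 40.9 = 255.625 billion.
After the change m₂ = 1 / (0.138) ≈ 7.2464, so M₂ = 7.2464 × 40.9 ≈ 296.3778 billion.
ΔM = M₂ − M₁ = 296.3778 − 255.625 = 40.7528 billion.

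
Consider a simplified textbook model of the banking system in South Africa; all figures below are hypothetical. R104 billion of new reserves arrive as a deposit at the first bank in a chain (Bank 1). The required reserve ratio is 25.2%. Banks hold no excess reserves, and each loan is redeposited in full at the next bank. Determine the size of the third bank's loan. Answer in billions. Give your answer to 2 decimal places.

R43.52 billion

Each bank lends a fraction (1 − rr) = 0.7480 of the deposit it receives, so Bank 3 receives 104·0.7480^2 and lends 104·0.7480^3 ≈ 43.5249 billion.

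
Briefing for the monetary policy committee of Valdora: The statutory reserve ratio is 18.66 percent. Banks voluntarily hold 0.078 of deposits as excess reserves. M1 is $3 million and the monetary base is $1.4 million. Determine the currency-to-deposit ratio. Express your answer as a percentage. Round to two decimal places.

37.89%

Using m = M/MB = 3/1.4 ≈ 2.142857. From m = (1 + c)/(c + rr + e), rearranging gives 1 + c = m·(c + rr + e), so c·(1 − m) = m·(rr + e) − 1.
Hence c = [m·(rr + e) − 1]/(1 − m) = [2.142857 × (0.1866 + 0.078) − 1] / (1 − 2.142857) ≈ 0.378875.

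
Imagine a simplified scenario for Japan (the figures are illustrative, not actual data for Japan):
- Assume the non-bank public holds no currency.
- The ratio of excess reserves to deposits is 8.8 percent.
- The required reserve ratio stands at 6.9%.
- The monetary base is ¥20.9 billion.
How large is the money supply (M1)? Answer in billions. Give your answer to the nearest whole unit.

¥133 billion

The money multiplier is m = 1 / (rr + e) = 1 / (0.069 + 0.088) ≈ 6.3694.
So M = m × MB = 6.3694 × 20.9 ≈ 133.1205 billion.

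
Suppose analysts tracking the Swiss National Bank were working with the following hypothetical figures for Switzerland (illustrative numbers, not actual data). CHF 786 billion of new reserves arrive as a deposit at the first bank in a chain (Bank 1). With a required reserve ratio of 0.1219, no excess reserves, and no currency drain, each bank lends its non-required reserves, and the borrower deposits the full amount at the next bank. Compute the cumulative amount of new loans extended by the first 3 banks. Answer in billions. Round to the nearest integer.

Bank i lends (1 − rr)^i of the original deposit: Bank 1 lends 786·0.8781 = 690.1866, Bank 2 lends 786·0.8781² ≈ 606.0529, and so on.
Summing a geometric series: total = 786·[0.8781·(1 − 0.8781^3) / (1 − 0.8781)] ≈ 1828.4145 billion.

CHF 1828 billion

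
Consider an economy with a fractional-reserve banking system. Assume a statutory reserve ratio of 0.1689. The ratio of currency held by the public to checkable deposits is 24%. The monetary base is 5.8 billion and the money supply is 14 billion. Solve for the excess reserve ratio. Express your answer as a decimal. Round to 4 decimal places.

Using m = M/MB = 14/5.8 ≈ 2.413793. Since m = (1 + c)/(c + rr + e), the denominator satisfies c + rr + e = (1 + c)/m = (1 + 0.24) / 2.413793 ≈ 0.513714.
With c = 0.24 and rr = 0.1689, the excess reserve ratio is 0.513714 − 0.24 − 0.1689 = 0.104814.

0.1048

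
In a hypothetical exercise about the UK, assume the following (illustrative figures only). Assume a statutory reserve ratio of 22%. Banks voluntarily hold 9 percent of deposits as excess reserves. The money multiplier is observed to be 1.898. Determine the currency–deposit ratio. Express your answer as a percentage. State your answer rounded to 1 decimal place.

Using m = 1.898. From m = (1 + c)/(c + rr + e), rearranging gives 1 + c = m·(c + rr + e), so c·(1 − m) = m·(rr + e) − 1.
Hence c = [m·(rr + e) − 1]/(1 − m) = [1.898 × (0.22 + 0.09) − 1] / (1 − 1.898) ≈ 0.458374.

45.8%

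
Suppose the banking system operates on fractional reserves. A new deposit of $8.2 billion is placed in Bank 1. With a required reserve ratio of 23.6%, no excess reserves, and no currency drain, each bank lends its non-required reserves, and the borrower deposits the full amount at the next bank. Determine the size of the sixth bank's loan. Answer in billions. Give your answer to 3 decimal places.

$1.631 billion

Each bank lends a fraction (1 − rr) = 0.7640 of the deposit it receives, so Bank 6 receives 8.2·0.7640^5 and lends 8.2·0.7640^6 ≈ 1.6307 billion.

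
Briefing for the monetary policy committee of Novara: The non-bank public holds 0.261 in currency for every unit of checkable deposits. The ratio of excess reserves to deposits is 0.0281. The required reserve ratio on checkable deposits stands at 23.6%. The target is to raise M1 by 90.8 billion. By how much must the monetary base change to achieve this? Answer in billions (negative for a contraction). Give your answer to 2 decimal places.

The money multiplier is m = (1 + c) / (rr + e + c) = (1 + 0.261) / (0.236 + 0.0281 + 0.261) ≈ 2.40145.
ΔMB = ΔM / m = (+90.8) / 2.40145 ≈ 37.8105 billion.

37.81 billion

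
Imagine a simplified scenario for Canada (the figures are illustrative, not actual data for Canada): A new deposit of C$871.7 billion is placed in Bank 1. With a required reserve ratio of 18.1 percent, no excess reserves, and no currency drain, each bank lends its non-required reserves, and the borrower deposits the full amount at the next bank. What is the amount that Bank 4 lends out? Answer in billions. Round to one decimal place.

C$392.2 billion

Each bank lends a fraction (1 − rr) = 0.8190 of the deposit it receives, so Bank 4 receives 871.7·0.8190^3 and lends 871.7·0.8190^4 ≈ 392.1955 billion.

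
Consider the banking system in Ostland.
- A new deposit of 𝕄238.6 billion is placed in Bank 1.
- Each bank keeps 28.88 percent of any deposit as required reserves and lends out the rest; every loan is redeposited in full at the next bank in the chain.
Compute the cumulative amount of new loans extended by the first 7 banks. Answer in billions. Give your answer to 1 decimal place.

𝕄533.5 billion

Bank i lends (1 − rr)^i of the original deposit: Bank 1 lends 238.6·0.7112 ≈ 169.6923, Bank 2 lends 238.6·0.7112² ≈ 120.6852, and so on.
Summing a geometric series: total = 238.6·[0.7112·(1 − 0.7112^7) / (1 − 0.7112)] ≈ 533.5010 billion.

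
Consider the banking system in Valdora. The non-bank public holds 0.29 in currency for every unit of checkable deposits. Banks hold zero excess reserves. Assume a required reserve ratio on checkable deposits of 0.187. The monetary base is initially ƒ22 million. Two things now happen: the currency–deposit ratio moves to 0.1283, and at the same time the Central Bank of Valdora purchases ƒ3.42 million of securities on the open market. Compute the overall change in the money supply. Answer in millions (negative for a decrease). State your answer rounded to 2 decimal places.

ƒ31.47 million

Before: m₁ = (1 + 0.29) / (0.187 + 0.29) ≈ 2.70440, MB₁ = 22, so M₁ = 2.70440 × 22 = 59.4968 million.
After: m₂ = (1 + 0.1283) / (0.187 + 0.1283) ≈ 3.57850, MB₂ = 22 + 3.42 = 25.42, so M₂ = 3.57850 × 25.42 ≈ 90.9655 million.
ΔM = M₂ − M₁ = 90.9655 − 59.4968 = 31.4687 million.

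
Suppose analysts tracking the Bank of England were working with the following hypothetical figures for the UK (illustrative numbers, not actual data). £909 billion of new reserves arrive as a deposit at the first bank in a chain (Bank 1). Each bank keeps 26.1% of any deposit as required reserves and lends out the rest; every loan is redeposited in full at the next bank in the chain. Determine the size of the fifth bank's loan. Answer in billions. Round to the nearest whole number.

Each bank lends a fraction (1 − rr) = 0.7390 of the deposit it receives, so Bank 5 receives 909·0.7390^4 and lends 909·0.7390^5 ≈ 200.3485 billion.

£200 billion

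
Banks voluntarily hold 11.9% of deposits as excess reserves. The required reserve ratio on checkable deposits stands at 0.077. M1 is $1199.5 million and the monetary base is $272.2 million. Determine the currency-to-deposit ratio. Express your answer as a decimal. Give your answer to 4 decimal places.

0.0400

Using m = M/MB = 1199.5/272.2 ≈ 4.406686. From m = (1 + c)/(c + rr + e), rearranging gives 1 + c = m·(c + rr + e), so c·(1 − m) = m·(rr + e) − 1.
Hence c = [m·(rr + e) − 1]/(1 − m) = [4.406686 × (0.077 + 0.119) − 1] / (1 − 4.406686) ≈ 0.040006.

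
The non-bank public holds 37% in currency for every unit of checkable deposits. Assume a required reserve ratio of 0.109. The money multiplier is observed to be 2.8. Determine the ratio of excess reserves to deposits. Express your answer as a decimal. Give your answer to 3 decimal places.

Using m = 2.8. Since m = (1 + c)/(c + rr + e), the denominator satisfies c + rr + e = (1 + c)/m = (1 + 0.37) / 2.8 ≈ 0.489286.
With c = 0.37 and rr = 0.109, the ratio of excess reserves to deposits is 0.489286 − 0.37 − 0.109 = 0.010286.

0.010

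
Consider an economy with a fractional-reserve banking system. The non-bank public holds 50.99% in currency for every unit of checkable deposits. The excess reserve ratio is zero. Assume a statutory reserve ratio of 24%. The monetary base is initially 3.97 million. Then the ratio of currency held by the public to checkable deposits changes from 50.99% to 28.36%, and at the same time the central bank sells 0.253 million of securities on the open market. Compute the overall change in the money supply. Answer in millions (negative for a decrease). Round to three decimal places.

1.119 million

Before: m₁ = (1 + 0.5099) / (0.24 + 0.5099) ≈ 2.01347, MB₁ = 3.97, so M₁ = 2.01347 × 3.97 ≈ 7.9935 million.
After: m₂ = (1 + 0.2836) / (0.24 + 0.2836) ≈ 2.45149, MB₂ = 3.97 − 0.253 = 3.717, so M₂ = 2.45149 × 3.717 ≈ 9.1122 million.
ΔM = M₂ − M₁ = 9.1122 − 7.9935 = 1.1187 million.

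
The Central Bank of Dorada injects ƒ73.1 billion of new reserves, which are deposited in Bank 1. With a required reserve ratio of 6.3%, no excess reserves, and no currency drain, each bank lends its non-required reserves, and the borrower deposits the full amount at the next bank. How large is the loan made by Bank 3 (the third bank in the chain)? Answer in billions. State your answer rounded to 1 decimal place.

ƒ60.1 billion

Each bank lends a fraction (1 − rr) = 0.9370 of the deposit it receives, so Bank 3 receives 73.1·0.9370^2 and lends 73.1·0.9370^3 ≈ 60.1362 billion.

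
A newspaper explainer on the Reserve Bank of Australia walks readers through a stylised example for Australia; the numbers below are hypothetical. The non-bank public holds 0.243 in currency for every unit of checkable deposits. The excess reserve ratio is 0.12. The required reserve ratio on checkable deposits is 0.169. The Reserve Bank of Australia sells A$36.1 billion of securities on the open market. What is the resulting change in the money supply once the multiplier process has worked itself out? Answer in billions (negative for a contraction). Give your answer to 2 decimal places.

The money multiplier is m = (1 + c) / (rr + e + c) = (1 + 0.243) / (0.169 + 0.12 + 0.243) ≈ 2.33647.
The sale removes 36.1 billion of base, so ΔM = m × ΔMB = 2.33647 × (−36.1) ≈ -84.3466 billion.

-84.35 billion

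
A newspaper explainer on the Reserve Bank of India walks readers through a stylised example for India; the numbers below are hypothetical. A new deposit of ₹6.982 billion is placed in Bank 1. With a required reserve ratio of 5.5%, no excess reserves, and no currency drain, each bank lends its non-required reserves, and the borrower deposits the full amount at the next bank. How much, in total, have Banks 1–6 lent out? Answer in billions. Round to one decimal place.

₹34.5 billion

Bank i lends (1 − rr)^i of the original deposit: Bank 1 lends 6.982·0.9450 ≈ 6.5980, Bank 2 lends 6.982·0.9450² ≈ 6.2351, and so on.
Summing a geometric series: total = 6.982·[0.9450·(1 − 0.9450^6) / (1 − 0.9450)] ≈ 34.5277 billion.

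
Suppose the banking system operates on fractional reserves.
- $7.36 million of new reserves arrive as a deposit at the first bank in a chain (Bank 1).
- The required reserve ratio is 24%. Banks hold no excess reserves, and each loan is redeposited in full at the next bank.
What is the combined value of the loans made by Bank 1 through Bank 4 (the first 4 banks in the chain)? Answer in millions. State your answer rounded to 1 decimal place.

$15.5 million

Bank i lends (1 − rr)^i of the original deposit: Bank 1 lends 7.36·0.7600 = 5.5936, Bank 2 lends 7.36·0.7600² ≈ 4.2511, and so on.
Summing a geometric series: total = 7.36·[0.7600·(1 − 0.7600^4) / (1 − 0.7600)] ≈ 15.5311 million.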